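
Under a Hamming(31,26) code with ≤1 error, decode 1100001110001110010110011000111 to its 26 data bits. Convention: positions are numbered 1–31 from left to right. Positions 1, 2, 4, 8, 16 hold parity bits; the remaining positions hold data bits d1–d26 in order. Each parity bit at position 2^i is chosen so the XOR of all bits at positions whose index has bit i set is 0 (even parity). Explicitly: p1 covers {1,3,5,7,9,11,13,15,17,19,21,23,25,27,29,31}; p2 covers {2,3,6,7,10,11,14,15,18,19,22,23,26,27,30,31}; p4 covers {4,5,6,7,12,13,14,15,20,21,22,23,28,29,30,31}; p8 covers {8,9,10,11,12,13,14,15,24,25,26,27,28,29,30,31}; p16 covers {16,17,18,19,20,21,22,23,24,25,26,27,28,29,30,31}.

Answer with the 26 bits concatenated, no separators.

00001000111010110011000111

s1 (pos 1,3,5,7,9,11,13,15,17,19,21,23,25,27,29,31): 1⊕0⊕0⊕1⊕1⊕0⊕1⊕1⊕0⊕0⊕1⊕0⊕1⊕0⊕1⊕1 = 1
s2 (pos 2,3,6,7,10,11,14,15,18,19,22,23,26,27,30,31): 1⊕0⊕0⊕1⊕0⊕0⊕1⊕1⊕1⊕0⊕0⊕0⊕0⊕0⊕1⊕1 = 1
s4 (pos 4,5,6,7,12,13,14,15,20,21,22,23,28,29,30,31): 0⊕0⊕0⊕1⊕0⊕1⊕1⊕1⊕1⊕1⊕0⊕0⊕0⊕1⊕1⊕1 = 1
s8 (pos 8,9,10,11,12,13,14,15,24,25,26,27,28,29,30,31): 1⊕1⊕0⊕0⊕0⊕1⊕1⊕1⊕1⊕1⊕0⊕0⊕0⊕1⊕1⊕1 = 0
s16 (pos 16,17,18,19,20,21,22,23,24,25,26,27,28,29,30,31): 0⊕0⊕1⊕0⊕1⊕1⊕0⊕0⊕1⊕1⊕0⊕0⊕0⊕1⊕1⊕1 = 0
Syndrome s16…s1 = 00111 → error at position 7.
Flip position 7: 1100001110001110010110011000111 → 1100000110001110010110011000111
Read data bits from positions 3,5,6,7,9,10,11,12,13,14,15,17,18,19,20,21,22,23,24,25,26,27,28,29,30,31: 00001000111010110011000111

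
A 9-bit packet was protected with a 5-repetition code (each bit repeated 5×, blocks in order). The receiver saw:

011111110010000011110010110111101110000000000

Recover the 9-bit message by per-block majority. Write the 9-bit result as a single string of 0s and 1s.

Block 1 (01111): 4 ones → 1
Block 2 (11100): 3 ones → 1
Block 3 (10000): 1 one → 0
Block 4 (01111): 4 ones → 1
Block 5 (00101): 2 ones → 0
Block 6 (10111): 4 ones → 1
Block 7 (10111): 4 ones → 1
Block 8 (00000): 0 ones → 0
Block 9 (00000): 0 ones → 0

110101100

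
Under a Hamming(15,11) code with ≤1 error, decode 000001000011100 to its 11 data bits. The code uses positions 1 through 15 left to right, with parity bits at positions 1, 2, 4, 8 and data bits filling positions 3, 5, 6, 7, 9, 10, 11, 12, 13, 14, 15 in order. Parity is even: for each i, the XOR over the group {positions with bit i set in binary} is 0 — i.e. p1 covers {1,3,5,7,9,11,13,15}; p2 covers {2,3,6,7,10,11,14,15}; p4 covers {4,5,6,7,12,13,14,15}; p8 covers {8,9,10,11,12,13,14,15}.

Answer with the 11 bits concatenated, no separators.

s1 (pos 1,3,5,7,9,11,13,15): 0⊕0⊕0⊕0⊕0⊕1⊕1⊕0 = 0
s2 (pos 2,3,6,7,10,11,14,15): 0⊕0⊕1⊕0⊕0⊕1⊕0⊕0 = 0
s4 (pos 4,5,6,7,12,13,14,15): 0⊕0⊕1⊕0⊕1⊕1⊕0⊕0 = 1
s8 (pos 8,9,10,11,12,13,14,15): 0⊕0⊕0⊕1⊕1⊕1⊕0⊕0 = 1
Syndrome s8…s1 = 1100 → error at position 12.
Flip position 12: 000001000011100 → 000001000010100
Read data bits from positions 3,5,6,7,9,10,11,12,13,14,15: 00100010100

00100010100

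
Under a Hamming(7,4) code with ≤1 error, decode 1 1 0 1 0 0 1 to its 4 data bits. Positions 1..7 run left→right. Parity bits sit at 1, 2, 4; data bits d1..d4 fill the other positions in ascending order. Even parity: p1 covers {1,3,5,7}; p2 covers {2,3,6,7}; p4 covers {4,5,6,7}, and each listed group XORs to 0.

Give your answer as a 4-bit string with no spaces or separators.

s1 (pos 1,3,5,7): 1⊕0⊕0⊕1 = 0
s2 (pos 2,3,6,7): 1⊕0⊕0⊕1 = 0
s4 (pos 4,5,6,7): 1⊕0⊕0⊕1 = 0
Syndrome s4…s1 = 000 → no error.
Read data bits from positions 3,5,6,7: 0001

0001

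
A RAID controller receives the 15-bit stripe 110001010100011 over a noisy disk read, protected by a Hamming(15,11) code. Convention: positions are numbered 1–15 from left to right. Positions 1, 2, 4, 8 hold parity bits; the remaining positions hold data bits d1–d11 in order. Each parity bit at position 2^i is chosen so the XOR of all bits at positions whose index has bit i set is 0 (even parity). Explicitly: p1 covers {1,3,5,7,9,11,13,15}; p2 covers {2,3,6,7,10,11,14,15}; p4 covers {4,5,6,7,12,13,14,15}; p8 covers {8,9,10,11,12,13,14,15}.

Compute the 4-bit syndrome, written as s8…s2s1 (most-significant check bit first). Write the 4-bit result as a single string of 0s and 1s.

0110

s1 (pos 1,3,5,7,9,11,13,15): 1⊕0⊕0⊕0⊕0⊕0⊕0⊕1 = 0
s2 (pos 2,3,6,7,10,11,14,15): 1⊕0⊕1⊕0⊕1⊕0⊕1⊕1 = 1
s4 (pos 4,5,6,7,12,13,14,15): 0⊕0⊕1⊕0⊕0⊕0⊕1⊕1 = 1
s8 (pos 8,9,10,11,12,13,14,15): 1⊕0⊕1⊕0⊕0⊕0⊕1⊕1 = 0
Syndrome s8…s1 = 0110 → error at position 6.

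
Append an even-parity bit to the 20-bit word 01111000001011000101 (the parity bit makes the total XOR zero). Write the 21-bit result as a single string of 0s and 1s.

XOR of the 20 data bits: 0⊕1⊕1⊕1⊕1⊕0⊕0⊕0⊕0⊕0⊕1⊕0⊕1⊕1⊕0⊕0⊕0⊕1⊕0⊕1 = 1
Parity bit = 1 (so all 21 bits XOR to 0).

011110000010110001011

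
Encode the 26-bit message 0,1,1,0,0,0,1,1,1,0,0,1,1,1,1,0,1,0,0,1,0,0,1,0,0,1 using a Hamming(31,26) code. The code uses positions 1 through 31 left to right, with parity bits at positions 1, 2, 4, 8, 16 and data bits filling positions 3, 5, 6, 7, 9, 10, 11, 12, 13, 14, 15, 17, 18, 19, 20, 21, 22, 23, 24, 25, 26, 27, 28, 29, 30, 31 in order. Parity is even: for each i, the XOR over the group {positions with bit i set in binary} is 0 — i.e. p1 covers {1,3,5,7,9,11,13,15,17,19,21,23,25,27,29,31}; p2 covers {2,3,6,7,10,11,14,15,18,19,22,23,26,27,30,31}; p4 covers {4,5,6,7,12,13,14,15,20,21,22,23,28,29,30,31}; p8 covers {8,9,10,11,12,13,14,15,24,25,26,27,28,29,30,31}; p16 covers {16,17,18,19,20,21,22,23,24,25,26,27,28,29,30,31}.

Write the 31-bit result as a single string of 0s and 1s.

1000110000111000111101001001001

Place data at non-parity positions: p1 p2 0 p4 1 1 0 p8 0 0 1 1 1 0 0 p16 1 1 1 1 0 1 0 0 1 0 0 1 0 0 1
p1 (pos 1,3,5,7,9,11,13,15,17,19,21,23,25,27,29,31): XOR of data positions = 0⊕1⊕0⊕0⊕1⊕1⊕0⊕1⊕1⊕0⊕0⊕1⊕0⊕0⊕1 = 1
p2 (pos 2,3,6,7,10,11,14,15,18,19,22,23,26,27,30,31): XOR of data positions = 0⊕1⊕0⊕0⊕1⊕0⊕0⊕1⊕1⊕1⊕0⊕0⊕0⊕0⊕1 = 0
p4 (pos 4,5,6,7,12,13,14,15,20,21,22,23,28,29,30,31): XOR of data positions = 1⊕1⊕0⊕1⊕1⊕0⊕0⊕1⊕0⊕1⊕0⊕1⊕0⊕0⊕1 = 0
p8 (pos 8,9,10,11,12,13,14,15,24,25,26,27,28,29,30,31): XOR of data positions = 0⊕0⊕1⊕1⊕1⊕0⊕0⊕0⊕1⊕0⊕0⊕1⊕0⊕0⊕1 = 0
p16 (pos 16,17,18,19,20,21,22,23,24,25,26,27,28,29,30,31): XOR of data positions = 1⊕1⊕1⊕1⊕0⊕1⊕0⊕0⊕1⊕0⊕0⊕1⊕0⊕0⊕1 = 0
Codeword: 1000110000111000111101001001001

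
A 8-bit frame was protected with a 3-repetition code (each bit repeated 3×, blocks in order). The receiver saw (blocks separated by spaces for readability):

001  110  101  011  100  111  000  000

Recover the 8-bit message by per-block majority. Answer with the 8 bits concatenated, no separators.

Block 1 (001): 1 one → 0
Block 2 (110): 2 ones → 1
Block 3 (101): 2 ones → 1
Block 4 (011): 2 ones → 1
Block 5 (100): 1 one → 0
Block 6 (111): 3 ones → 1
Block 7 (000): 0 ones → 0
Block 8 (000): 0 ones → 0

01110100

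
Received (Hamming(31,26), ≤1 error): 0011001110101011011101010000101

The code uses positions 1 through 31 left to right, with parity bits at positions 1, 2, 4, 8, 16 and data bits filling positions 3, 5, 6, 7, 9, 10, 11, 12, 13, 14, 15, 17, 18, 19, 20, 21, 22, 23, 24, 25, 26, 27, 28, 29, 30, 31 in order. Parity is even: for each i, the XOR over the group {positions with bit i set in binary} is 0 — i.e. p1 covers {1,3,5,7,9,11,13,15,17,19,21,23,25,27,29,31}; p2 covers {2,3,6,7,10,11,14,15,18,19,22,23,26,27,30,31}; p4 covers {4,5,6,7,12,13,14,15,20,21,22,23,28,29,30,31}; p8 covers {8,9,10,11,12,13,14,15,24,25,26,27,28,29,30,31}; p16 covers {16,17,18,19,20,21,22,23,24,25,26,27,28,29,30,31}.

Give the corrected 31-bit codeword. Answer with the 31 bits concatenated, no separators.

1011001110101011011101010000101

s1 (pos 1,3,5,7,9,11,13,15,17,19,21,23,25,27,29,31): 0⊕1⊕0⊕1⊕1⊕1⊕1⊕1⊕0⊕1⊕0⊕0⊕0⊕0⊕1⊕1 = 1
s2 (pos 2,3,6,7,10,11,14,15,18,19,22,23,26,27,30,31): 0⊕1⊕0⊕1⊕0⊕1⊕0⊕1⊕1⊕1⊕1⊕0⊕0⊕0⊕0⊕1 = 0
s4 (pos 4,5,6,7,12,13,14,15,20,21,22,23,28,29,30,31): 1⊕0⊕0⊕1⊕0⊕1⊕0⊕1⊕1⊕0⊕1⊕0⊕0⊕1⊕0⊕1 = 0
s8 (pos 8,9,10,11,12,13,14,15,24,25,26,27,28,29,30,31): 1⊕1⊕0⊕1⊕0⊕1⊕0⊕1⊕1⊕0⊕0⊕0⊕0⊕1⊕0⊕1 = 0
s16 (pos 16,17,18,19,20,21,22,23,24,25,26,27,28,29,30,31): 1⊕0⊕1⊕1⊕1⊕0⊕1⊕0⊕1⊕0⊕0⊕0⊕0⊕1⊕0⊕1 = 0
Syndrome s16…s1 = 00001 → error at position 1.
Flip position 1: 0011001110101011011101010000101 → 1011001110101011011101010000101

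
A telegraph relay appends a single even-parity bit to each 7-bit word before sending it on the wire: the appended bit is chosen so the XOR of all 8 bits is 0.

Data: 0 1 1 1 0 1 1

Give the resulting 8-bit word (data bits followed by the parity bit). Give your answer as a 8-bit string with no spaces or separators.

01110111

XOR of the 7 data bits: 0⊕1⊕1⊕1⊕0⊕1⊕1 = 1
Parity bit = 1 (so all 8 bits XOR to 0).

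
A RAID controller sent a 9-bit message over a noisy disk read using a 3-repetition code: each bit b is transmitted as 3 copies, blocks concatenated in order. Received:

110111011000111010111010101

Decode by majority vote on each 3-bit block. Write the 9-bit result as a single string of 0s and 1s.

Block 1 (110): 2 ones → 1
Block 2 (111): 3 ones → 1
Block 3 (011): 2 ones → 1
Block 4 (000): 0 ones → 0
Block 5 (111): 3 ones → 1
Block 6 (010): 1 one → 0
Block 7 (111): 3 ones → 1
Block 8 (010): 1 one → 0
Block 9 (101): 2 ones → 1

111010101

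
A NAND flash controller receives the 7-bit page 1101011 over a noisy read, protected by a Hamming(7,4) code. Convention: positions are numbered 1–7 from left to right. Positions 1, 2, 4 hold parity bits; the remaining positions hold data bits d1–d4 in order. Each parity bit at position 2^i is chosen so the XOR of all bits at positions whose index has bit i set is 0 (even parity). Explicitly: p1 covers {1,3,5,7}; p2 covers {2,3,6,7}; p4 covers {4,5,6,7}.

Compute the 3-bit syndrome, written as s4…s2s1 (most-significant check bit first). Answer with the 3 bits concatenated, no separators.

110

s1 (pos 1,3,5,7): 1⊕0⊕0⊕1 = 0
s2 (pos 2,3,6,7): 1⊕0⊕1⊕1 = 1
s4 (pos 4,5,6,7): 1⊕0⊕1⊕1 = 1
Syndrome s4…s1 = 110 → error at position 6.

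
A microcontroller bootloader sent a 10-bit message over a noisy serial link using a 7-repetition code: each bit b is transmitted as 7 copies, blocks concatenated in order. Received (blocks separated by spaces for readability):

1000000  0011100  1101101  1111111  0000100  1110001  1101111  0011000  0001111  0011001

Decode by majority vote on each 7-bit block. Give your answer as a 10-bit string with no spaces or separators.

0011011010

Block 1 (1000000): 1 one → 0
Block 2 (0011100): 3 ones → 0
Block 3 (1101101): 5 ones → 1
Block 4 (1111111): 7 ones → 1
Block 5 (0000100): 1 one → 0
Block 6 (1110001): 4 ones → 1
Block 7 (1101111): 6 ones → 1
Block 8 (0011000): 2 ones → 0
Block 9 (0001111): 4 ones → 1
Block 10 (0011001): 3 ones → 0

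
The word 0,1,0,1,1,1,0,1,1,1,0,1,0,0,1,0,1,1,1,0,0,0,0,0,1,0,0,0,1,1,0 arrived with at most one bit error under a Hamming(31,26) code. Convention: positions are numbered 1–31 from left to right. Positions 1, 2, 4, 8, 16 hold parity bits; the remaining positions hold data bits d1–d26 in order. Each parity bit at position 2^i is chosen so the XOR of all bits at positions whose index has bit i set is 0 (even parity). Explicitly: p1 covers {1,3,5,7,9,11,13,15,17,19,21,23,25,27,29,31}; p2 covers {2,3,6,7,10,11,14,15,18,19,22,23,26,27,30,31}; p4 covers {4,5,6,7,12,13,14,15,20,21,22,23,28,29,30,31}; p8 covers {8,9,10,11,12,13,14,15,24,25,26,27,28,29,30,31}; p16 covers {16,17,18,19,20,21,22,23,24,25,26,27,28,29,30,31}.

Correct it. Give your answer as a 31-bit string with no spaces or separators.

0101111111010010111000001000110

s1 (pos 1,3,5,7,9,11,13,15,17,19,21,23,25,27,29,31): 0⊕0⊕1⊕0⊕1⊕0⊕0⊕1⊕1⊕1⊕0⊕0⊕1⊕0⊕1⊕0 = 1
s2 (pos 2,3,6,7,10,11,14,15,18,19,22,23,26,27,30,31): 1⊕0⊕1⊕0⊕1⊕0⊕0⊕1⊕1⊕1⊕0⊕0⊕0⊕0⊕1⊕0 = 1
s4 (pos 4,5,6,7,12,13,14,15,20,21,22,23,28,29,30,31): 1⊕1⊕1⊕0⊕1⊕0⊕0⊕1⊕0⊕0⊕0⊕0⊕0⊕1⊕1⊕0 = 1
s8 (pos 8,9,10,11,12,13,14,15,24,25,26,27,28,29,30,31): 1⊕1⊕1⊕0⊕1⊕0⊕0⊕1⊕0⊕1⊕0⊕0⊕0⊕1⊕1⊕0 = 0
s16 (pos 16,17,18,19,20,21,22,23,24,25,26,27,28,29,30,31): 0⊕1⊕1⊕1⊕0⊕0⊕0⊕0⊕0⊕1⊕0⊕0⊕0⊕1⊕1⊕0 = 0
Syndrome s16…s1 = 00111 → error at position 7.
Flip position 7: 0101110111010010111000001000110 → 0101111111010010111000001000110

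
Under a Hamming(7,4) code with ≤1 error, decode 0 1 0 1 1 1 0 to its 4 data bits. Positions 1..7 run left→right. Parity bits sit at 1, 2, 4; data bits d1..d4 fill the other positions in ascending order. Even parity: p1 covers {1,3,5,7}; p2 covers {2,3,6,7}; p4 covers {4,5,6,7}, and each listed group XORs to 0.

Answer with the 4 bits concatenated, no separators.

s1 (pos 1,3,5,7): 0⊕0⊕1⊕0 = 1
s2 (pos 2,3,6,7): 1⊕0⊕1⊕0 = 0
s4 (pos 4,5,6,7): 1⊕1⊕1⊕0 = 1
Syndrome s4…s1 = 101 → error at position 5.
Flip position 5: 0101110 → 0101010
Read data bits from positions 3,5,6,7: 0010

0010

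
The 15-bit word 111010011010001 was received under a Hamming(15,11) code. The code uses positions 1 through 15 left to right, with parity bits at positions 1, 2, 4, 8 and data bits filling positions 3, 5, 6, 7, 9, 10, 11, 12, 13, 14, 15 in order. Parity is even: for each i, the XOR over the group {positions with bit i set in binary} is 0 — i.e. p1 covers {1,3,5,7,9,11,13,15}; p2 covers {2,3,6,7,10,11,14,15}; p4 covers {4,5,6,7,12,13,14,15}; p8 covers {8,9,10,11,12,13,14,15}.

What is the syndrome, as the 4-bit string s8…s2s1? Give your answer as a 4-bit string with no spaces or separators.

0000

s1 (pos 1,3,5,7,9,11,13,15): 1⊕1⊕1⊕0⊕1⊕1⊕0⊕1 = 0
s2 (pos 2,3,6,7,10,11,14,15): 1⊕1⊕0⊕0⊕0⊕1⊕0⊕1 = 0
s4 (pos 4,5,6,7,12,13,14,15): 0⊕1⊕0⊕0⊕0⊕0⊕0⊕1 = 0
s8 (pos 8,9,10,11,12,13,14,15): 1⊕1⊕0⊕1⊕0⊕0⊕0⊕1 = 0
Syndrome s8…s1 = 0000 → no error.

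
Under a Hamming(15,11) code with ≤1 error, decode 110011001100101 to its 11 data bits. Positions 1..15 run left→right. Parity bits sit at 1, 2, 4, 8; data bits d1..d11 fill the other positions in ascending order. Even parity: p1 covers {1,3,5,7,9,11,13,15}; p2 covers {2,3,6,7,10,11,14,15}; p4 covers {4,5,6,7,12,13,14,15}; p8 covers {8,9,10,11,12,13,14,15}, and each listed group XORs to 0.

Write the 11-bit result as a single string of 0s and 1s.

01101100101

s1 (pos 1,3,5,7,9,11,13,15): 1⊕0⊕1⊕0⊕1⊕0⊕1⊕1 = 1
s2 (pos 2,3,6,7,10,11,14,15): 1⊕0⊕1⊕0⊕1⊕0⊕0⊕1 = 0
s4 (pos 4,5,6,7,12,13,14,15): 0⊕1⊕1⊕0⊕0⊕1⊕0⊕1 = 0
s8 (pos 8,9,10,11,12,13,14,15): 0⊕1⊕1⊕0⊕0⊕1⊕0⊕1 = 0
Syndrome s8…s1 = 0001 → error at position 1.
Flip position 1: 110011001100101 → 010011001100101
Read data bits from positions 3,5,6,7,9,10,11,12,13,14,15: 01101100101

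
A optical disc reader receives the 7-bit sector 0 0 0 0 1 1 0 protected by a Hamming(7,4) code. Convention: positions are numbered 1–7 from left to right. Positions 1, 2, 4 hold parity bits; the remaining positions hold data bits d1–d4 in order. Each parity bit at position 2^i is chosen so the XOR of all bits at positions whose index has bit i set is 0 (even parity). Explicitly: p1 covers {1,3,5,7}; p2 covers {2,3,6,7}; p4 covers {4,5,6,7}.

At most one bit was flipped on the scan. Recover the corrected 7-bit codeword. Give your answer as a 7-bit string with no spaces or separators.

s1 (pos 1,3,5,7): 0⊕0⊕1⊕0 = 1
s2 (pos 2,3,6,7): 0⊕0⊕1⊕0 = 1
s4 (pos 4,5,6,7): 0⊕1⊕1⊕0 = 0
Syndrome s4…s1 = 011 → error at position 3.
Flip position 3: 0000110 → 0010110

0010110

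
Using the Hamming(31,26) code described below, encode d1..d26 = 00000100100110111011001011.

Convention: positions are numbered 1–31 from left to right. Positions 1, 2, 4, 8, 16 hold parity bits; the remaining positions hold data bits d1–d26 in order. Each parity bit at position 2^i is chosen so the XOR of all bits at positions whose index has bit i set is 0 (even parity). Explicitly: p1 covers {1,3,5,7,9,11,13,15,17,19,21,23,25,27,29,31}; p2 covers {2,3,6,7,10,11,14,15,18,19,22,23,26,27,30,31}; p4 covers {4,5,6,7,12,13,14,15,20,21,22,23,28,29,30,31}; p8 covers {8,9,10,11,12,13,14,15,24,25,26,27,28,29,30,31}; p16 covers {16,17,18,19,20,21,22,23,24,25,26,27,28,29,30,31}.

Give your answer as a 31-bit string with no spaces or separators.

1101000101001000110111011001011

Place data at non-parity positions: p1 p2 0 p4 0 0 0 p8 0 1 0 0 1 0 0 p16 1 1 0 1 1 1 0 1 1 0 0 1 0 1 1
p1 (pos 1,3,5,7,9,11,13,15,17,19,21,23,25,27,29,31): XOR of data positions = 0⊕0⊕0⊕0⊕0⊕1⊕0⊕1⊕0⊕1⊕0⊕1⊕0⊕0⊕1 = 1
p2 (pos 2,3,6,7,10,11,14,15,18,19,22,23,26,27,30,31): XOR of data positions = 0⊕0⊕0⊕1⊕0⊕0⊕0⊕1⊕0⊕1⊕0⊕0⊕0⊕1⊕1 = 1
p4 (pos 4,5,6,7,12,13,14,15,20,21,22,23,28,29,30,31): XOR of data positions = 0⊕0⊕0⊕0⊕1⊕0⊕0⊕1⊕1⊕1⊕0⊕1⊕0⊕1⊕1 = 1
p8 (pos 8,9,10,11,12,13,14,15,24,25,26,27,28,29,30,31): XOR of data positions = 0⊕1⊕0⊕0⊕1⊕0⊕0⊕1⊕1⊕0⊕0⊕1⊕0⊕1⊕1 = 1
p16 (pos 16,17,18,19,20,21,22,23,24,25,26,27,28,29,30,31): XOR of data positions = 1⊕1⊕0⊕1⊕1⊕1⊕0⊕1⊕1⊕0⊕0⊕1⊕0⊕1⊕1 = 0
Codeword: 1101000101001000110111011001011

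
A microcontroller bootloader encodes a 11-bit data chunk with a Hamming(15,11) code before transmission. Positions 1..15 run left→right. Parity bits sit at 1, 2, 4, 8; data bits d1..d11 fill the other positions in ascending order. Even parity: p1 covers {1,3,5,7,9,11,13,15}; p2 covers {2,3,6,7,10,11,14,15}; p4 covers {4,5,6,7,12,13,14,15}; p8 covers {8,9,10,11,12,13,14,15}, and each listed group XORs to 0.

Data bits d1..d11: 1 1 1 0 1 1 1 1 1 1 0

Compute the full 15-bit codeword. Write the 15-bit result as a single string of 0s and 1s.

Place data at non-parity positions: p1 p2 1 p4 1 1 0 p8 1 1 1 1 1 1 0
p1 (pos 1,3,5,7,9,11,13,15): XOR of data positions = 1⊕1⊕0⊕1⊕1⊕1⊕0 = 1
p2 (pos 2,3,6,7,10,11,14,15): XOR of data positions = 1⊕1⊕0⊕1⊕1⊕1⊕0 = 1
p4 (pos 4,5,6,7,12,13,14,15): XOR of data positions = 1⊕1⊕0⊕1⊕1⊕1⊕0 = 1
p8 (pos 8,9,10,11,12,13,14,15): XOR of data positions = 1⊕1⊕1⊕1⊕1⊕1⊕0 = 0
Codeword: 111111001111110

111111001111110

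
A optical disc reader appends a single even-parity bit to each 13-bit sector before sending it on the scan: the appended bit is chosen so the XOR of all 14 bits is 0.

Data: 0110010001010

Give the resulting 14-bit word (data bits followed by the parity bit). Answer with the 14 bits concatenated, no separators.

01100100010101

XOR of the 13 data bits: 0⊕1⊕1⊕0⊕0⊕1⊕0⊕0⊕0⊕1⊕0⊕1⊕0 = 1
Parity bit = 1 (so all 14 bits XOR to 0).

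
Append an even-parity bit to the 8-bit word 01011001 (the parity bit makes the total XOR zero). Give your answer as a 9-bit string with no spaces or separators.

010110010

XOR of the 8 data bits: 0⊕1⊕0⊕1⊕1⊕0⊕0⊕1 = 0
Parity bit = 0 (so all 9 bits XOR to 0).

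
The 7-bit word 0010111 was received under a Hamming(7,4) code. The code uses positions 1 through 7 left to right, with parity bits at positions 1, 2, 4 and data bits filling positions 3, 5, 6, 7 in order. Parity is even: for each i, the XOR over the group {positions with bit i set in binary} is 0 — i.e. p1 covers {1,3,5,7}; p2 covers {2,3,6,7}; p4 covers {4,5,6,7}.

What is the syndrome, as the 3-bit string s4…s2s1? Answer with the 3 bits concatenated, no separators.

111

s1 (pos 1,3,5,7): 0⊕1⊕1⊕1 = 1
s2 (pos 2,3,6,7): 0⊕1⊕1⊕1 = 1
s4 (pos 4,5,6,7): 0⊕1⊕1⊕1 = 1
Syndrome s4…s1 = 111 → error at position 7.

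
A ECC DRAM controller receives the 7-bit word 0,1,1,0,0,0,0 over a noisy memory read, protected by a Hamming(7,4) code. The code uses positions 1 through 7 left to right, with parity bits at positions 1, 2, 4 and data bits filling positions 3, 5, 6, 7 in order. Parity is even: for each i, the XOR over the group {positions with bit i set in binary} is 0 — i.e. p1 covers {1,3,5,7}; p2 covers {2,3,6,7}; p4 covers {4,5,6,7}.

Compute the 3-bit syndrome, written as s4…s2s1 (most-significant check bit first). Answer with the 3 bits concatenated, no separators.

s1 (pos 1,3,5,7): 0⊕1⊕0⊕0 = 1
s2 (pos 2,3,6,7): 1⊕1⊕0⊕0 = 0
s4 (pos 4,5,6,7): 0⊕0⊕0⊕0 = 0
Syndrome s4…s1 = 001 → error at position 1.

001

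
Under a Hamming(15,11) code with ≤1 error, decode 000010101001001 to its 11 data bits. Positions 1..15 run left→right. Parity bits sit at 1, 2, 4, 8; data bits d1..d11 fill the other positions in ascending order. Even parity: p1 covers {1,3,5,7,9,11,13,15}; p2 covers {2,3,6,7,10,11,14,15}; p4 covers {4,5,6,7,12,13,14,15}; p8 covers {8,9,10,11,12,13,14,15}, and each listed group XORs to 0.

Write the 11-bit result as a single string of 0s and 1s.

s1 (pos 1,3,5,7,9,11,13,15): 0⊕0⊕1⊕1⊕1⊕0⊕0⊕1 = 0
s2 (pos 2,3,6,7,10,11,14,15): 0⊕0⊕0⊕1⊕0⊕0⊕0⊕1 = 0
s4 (pos 4,5,6,7,12,13,14,15): 0⊕1⊕0⊕1⊕1⊕0⊕0⊕1 = 0
s8 (pos 8,9,10,11,12,13,14,15): 0⊕1⊕0⊕0⊕1⊕0⊕0⊕1 = 1
Syndrome s8…s1 = 1000 → error at position 8.
Flip position 8: 000010101001001 → 000010111001001
Read data bits from positions 3,5,6,7,9,10,11,12,13,14,15: 01011001001

01011001001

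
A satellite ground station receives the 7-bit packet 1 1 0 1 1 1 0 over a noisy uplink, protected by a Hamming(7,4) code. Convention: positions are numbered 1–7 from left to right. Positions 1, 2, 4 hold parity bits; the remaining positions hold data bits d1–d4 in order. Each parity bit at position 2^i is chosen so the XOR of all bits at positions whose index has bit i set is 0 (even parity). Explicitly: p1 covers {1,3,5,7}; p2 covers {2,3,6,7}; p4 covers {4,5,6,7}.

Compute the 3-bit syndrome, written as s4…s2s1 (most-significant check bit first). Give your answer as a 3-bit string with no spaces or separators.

s1 (pos 1,3,5,7): 1⊕0⊕1⊕0 = 0
s2 (pos 2,3,6,7): 1⊕0⊕1⊕0 = 0
s4 (pos 4,5,6,7): 1⊕1⊕1⊕0 = 1
Syndrome s4…s1 = 100 → error at position 4.

100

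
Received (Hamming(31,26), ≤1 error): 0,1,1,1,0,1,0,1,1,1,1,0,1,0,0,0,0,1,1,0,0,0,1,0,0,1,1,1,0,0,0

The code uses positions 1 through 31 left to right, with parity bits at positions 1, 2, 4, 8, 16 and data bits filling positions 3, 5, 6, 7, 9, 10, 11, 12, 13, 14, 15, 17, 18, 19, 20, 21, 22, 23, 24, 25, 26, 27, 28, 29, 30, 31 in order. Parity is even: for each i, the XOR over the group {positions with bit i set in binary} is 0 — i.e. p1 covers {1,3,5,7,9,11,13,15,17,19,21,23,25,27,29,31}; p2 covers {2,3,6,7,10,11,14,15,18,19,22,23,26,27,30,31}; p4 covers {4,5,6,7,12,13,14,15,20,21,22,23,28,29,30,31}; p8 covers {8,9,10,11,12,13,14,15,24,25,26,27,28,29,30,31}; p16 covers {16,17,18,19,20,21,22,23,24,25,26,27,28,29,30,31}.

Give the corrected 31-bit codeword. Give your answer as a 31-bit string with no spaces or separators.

0111110111101000011000100111000

s1 (pos 1,3,5,7,9,11,13,15,17,19,21,23,25,27,29,31): 0⊕1⊕0⊕0⊕1⊕1⊕1⊕0⊕0⊕1⊕0⊕1⊕0⊕1⊕0⊕0 = 1
s2 (pos 2,3,6,7,10,11,14,15,18,19,22,23,26,27,30,31): 1⊕1⊕1⊕0⊕1⊕1⊕0⊕0⊕1⊕1⊕0⊕1⊕1⊕1⊕0⊕0 = 0
s4 (pos 4,5,6,7,12,13,14,15,20,21,22,23,28,29,30,31): 1⊕0⊕1⊕0⊕0⊕1⊕0⊕0⊕0⊕0⊕0⊕1⊕1⊕0⊕0⊕0 = 1
s8 (pos 8,9,10,11,12,13,14,15,24,25,26,27,28,29,30,31): 1⊕1⊕1⊕1⊕0⊕1⊕0⊕0⊕0⊕0⊕1⊕1⊕1⊕0⊕0⊕0 = 0
s16 (pos 16,17,18,19,20,21,22,23,24,25,26,27,28,29,30,31): 0⊕0⊕1⊕1⊕0⊕0⊕0⊕1⊕0⊕0⊕1⊕1⊕1⊕0⊕0⊕0 = 0
Syndrome s16…s1 = 00101 → error at position 5.
Flip position 5: 0111010111101000011000100111000 → 0111110111101000011000100111000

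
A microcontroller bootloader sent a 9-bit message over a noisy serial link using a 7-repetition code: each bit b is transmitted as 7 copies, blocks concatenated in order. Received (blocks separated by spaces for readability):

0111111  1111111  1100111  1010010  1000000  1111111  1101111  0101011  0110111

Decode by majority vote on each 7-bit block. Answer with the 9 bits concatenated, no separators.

111001111

Block 1 (0111111): 6 ones → 1
Block 2 (1111111): 7 ones → 1
Block 3 (1100111): 5 ones → 1
Block 4 (1010010): 3 ones → 0
Block 5 (1000000): 1 one → 0
Block 6 (1111111): 7 ones → 1
Block 7 (1101111): 6 ones → 1
Block 8 (0101011): 4 ones → 1
Block 9 (0110111): 5 ones → 1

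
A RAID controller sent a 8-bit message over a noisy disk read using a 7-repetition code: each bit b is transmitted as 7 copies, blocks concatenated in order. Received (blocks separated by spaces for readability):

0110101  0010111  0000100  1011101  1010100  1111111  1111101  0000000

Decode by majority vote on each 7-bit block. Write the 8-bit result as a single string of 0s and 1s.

11010110

Block 1 (0110101): 4 ones → 1
Block 2 (0010111): 4 ones → 1
Block 3 (0000100): 1 one → 0
Block 4 (1011101): 5 ones → 1
Block 5 (1010100): 3 ones → 0
Block 6 (1111111): 7 ones → 1
Block 7 (1111101): 6 ones → 1
Block 8 (0000000): 0 ones → 0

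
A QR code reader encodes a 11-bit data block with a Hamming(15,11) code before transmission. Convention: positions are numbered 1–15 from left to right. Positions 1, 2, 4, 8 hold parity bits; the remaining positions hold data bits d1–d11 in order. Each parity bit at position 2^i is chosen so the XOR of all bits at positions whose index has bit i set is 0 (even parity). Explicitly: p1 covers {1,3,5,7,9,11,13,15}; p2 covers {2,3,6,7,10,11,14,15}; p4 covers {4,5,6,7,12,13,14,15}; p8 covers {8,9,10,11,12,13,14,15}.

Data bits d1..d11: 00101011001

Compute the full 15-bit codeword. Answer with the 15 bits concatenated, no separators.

Place data at non-parity positions: p1 p2 0 p4 0 1 0 p8 1 0 1 1 0 0 1
p1 (pos 1,3,5,7,9,11,13,15): XOR of data positions = 0⊕0⊕0⊕1⊕1⊕0⊕1 = 1
p2 (pos 2,3,6,7,10,11,14,15): XOR of data positions = 0⊕1⊕0⊕0⊕1⊕0⊕1 = 1
p4 (pos 4,5,6,7,12,13,14,15): XOR of data positions = 0⊕1⊕0⊕1⊕0⊕0⊕1 = 1
p8 (pos 8,9,10,11,12,13,14,15): XOR of data positions = 1⊕0⊕1⊕1⊕0⊕0⊕1 = 0
Codeword: 110101001011001

110101001011001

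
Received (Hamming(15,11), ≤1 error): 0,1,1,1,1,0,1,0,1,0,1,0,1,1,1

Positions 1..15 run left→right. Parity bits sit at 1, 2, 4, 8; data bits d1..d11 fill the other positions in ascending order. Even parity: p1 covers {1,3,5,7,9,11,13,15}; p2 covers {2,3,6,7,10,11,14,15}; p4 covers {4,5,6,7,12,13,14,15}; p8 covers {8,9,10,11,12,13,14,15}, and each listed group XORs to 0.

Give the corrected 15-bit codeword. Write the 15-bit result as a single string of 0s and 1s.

s1 (pos 1,3,5,7,9,11,13,15): 0⊕1⊕1⊕1⊕1⊕1⊕1⊕1 = 1
s2 (pos 2,3,6,7,10,11,14,15): 1⊕1⊕0⊕1⊕0⊕1⊕1⊕1 = 0
s4 (pos 4,5,6,7,12,13,14,15): 1⊕1⊕0⊕1⊕0⊕1⊕1⊕1 = 0
s8 (pos 8,9,10,11,12,13,14,15): 0⊕1⊕0⊕1⊕0⊕1⊕1⊕1 = 1
Syndrome s8…s1 = 1001 → error at position 9.
Flip position 9: 011110101010111 → 011110100010111

011110100010111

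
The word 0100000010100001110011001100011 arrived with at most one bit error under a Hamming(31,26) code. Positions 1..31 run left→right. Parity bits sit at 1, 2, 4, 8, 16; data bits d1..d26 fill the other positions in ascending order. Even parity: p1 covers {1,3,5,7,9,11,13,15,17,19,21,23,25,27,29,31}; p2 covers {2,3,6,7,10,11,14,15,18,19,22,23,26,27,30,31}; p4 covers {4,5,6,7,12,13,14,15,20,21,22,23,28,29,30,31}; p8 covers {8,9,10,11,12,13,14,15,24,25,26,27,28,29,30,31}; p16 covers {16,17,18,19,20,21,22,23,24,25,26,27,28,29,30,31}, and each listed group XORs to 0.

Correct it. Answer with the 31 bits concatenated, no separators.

s1 (pos 1,3,5,7,9,11,13,15,17,19,21,23,25,27,29,31): 0⊕0⊕0⊕0⊕1⊕1⊕0⊕0⊕1⊕0⊕1⊕0⊕1⊕0⊕0⊕1 = 0
s2 (pos 2,3,6,7,10,11,14,15,18,19,22,23,26,27,30,31): 1⊕0⊕0⊕0⊕0⊕1⊕0⊕0⊕1⊕0⊕1⊕0⊕1⊕0⊕1⊕1 = 1
s4 (pos 4,5,6,7,12,13,14,15,20,21,22,23,28,29,30,31): 0⊕0⊕0⊕0⊕0⊕0⊕0⊕0⊕0⊕1⊕1⊕0⊕0⊕0⊕1⊕1 = 0
s8 (pos 8,9,10,11,12,13,14,15,24,25,26,27,28,29,30,31): 0⊕1⊕0⊕1⊕0⊕0⊕0⊕0⊕0⊕1⊕1⊕0⊕0⊕0⊕1⊕1 = 0
s16 (pos 16,17,18,19,20,21,22,23,24,25,26,27,28,29,30,31): 1⊕1⊕1⊕0⊕0⊕1⊕1⊕0⊕0⊕1⊕1⊕0⊕0⊕0⊕1⊕1 = 1
Syndrome s16…s1 = 10010 → error at position 18.
Flip position 18: 0100000010100001110011001100011 → 0100000010100001100011001100011

0100000010100001100011001100011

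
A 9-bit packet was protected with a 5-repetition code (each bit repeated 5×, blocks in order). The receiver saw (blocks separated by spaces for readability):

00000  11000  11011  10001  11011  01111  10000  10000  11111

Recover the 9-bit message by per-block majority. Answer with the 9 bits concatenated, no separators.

Block 1 (00000): 0 ones → 0
Block 2 (11000): 2 ones → 0
Block 3 (11011): 4 ones → 1
Block 4 (10001): 2 ones → 0
Block 5 (11011): 4 ones → 1
Block 6 (01111): 4 ones → 1
Block 7 (10000): 1 one → 0
Block 8 (10000): 1 one → 0
Block 9 (11111): 5 ones → 1

001011001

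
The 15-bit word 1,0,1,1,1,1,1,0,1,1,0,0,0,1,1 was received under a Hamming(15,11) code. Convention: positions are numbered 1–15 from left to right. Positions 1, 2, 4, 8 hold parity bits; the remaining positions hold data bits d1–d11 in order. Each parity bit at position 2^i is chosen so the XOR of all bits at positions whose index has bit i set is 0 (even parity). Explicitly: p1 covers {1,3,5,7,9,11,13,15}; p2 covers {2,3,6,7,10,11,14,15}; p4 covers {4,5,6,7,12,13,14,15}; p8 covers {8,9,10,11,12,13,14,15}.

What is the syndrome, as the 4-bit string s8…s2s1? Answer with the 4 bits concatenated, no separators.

s1 (pos 1,3,5,7,9,11,13,15): 1⊕1⊕1⊕1⊕1⊕0⊕0⊕1 = 0
s2 (pos 2,3,6,7,10,11,14,15): 0⊕1⊕1⊕1⊕1⊕0⊕1⊕1 = 0
s4 (pos 4,5,6,7,12,13,14,15): 1⊕1⊕1⊕1⊕0⊕0⊕1⊕1 = 0
s8 (pos 8,9,10,11,12,13,14,15): 0⊕1⊕1⊕0⊕0⊕0⊕1⊕1 = 0
Syndrome s8…s1 = 0000 → no error.

0000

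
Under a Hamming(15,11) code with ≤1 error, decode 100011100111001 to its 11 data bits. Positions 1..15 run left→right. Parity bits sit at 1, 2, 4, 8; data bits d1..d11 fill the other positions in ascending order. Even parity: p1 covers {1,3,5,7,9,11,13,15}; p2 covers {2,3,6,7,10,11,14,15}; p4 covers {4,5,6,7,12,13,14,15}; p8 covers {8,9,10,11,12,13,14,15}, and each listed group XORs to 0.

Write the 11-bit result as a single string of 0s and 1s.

01100111001

s1 (pos 1,3,5,7,9,11,13,15): 1⊕0⊕1⊕1⊕0⊕1⊕0⊕1 = 1
s2 (pos 2,3,6,7,10,11,14,15): 0⊕0⊕1⊕1⊕1⊕1⊕0⊕1 = 1
s4 (pos 4,5,6,7,12,13,14,15): 0⊕1⊕1⊕1⊕1⊕0⊕0⊕1 = 1
s8 (pos 8,9,10,11,12,13,14,15): 0⊕0⊕1⊕1⊕1⊕0⊕0⊕1 = 0
Syndrome s8…s1 = 0111 → error at position 7.
Flip position 7: 100011100111001 → 100011000111001
Read data bits from positions 3,5,6,7,9,10,11,12,13,14,15: 01100111001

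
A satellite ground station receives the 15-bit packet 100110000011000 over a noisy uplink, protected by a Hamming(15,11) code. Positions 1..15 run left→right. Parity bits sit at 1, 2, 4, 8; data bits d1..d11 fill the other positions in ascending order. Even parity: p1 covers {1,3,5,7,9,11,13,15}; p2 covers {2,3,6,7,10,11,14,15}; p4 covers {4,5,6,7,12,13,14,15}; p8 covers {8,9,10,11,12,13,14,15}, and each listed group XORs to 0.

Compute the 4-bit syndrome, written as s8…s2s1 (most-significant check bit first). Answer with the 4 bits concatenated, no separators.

0111

s1 (pos 1,3,5,7,9,11,13,15): 1⊕0⊕1⊕0⊕0⊕1⊕0⊕0 = 1
s2 (pos 2,3,6,7,10,11,14,15): 0⊕0⊕0⊕0⊕0⊕1⊕0⊕0 = 1
s4 (pos 4,5,6,7,12,13,14,15): 1⊕1⊕0⊕0⊕1⊕0⊕0⊕0 = 1
s8 (pos 8,9,10,11,12,13,14,15): 0⊕0⊕0⊕1⊕1⊕0⊕0⊕0 = 0
Syndrome s8…s1 = 0111 → error at position 7.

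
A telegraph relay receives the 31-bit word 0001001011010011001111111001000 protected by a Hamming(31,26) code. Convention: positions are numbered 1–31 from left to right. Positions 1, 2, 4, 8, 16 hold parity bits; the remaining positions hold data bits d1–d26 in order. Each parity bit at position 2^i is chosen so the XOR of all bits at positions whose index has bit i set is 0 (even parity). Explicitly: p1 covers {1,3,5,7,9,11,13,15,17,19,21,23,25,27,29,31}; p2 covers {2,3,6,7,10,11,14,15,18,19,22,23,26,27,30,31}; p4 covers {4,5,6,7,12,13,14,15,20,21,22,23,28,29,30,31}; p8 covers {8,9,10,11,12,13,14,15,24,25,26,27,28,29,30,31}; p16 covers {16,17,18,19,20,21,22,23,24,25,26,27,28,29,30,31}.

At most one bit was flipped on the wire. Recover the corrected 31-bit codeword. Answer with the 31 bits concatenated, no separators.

0001001011010011001111111001100

s1 (pos 1,3,5,7,9,11,13,15,17,19,21,23,25,27,29,31): 0⊕0⊕0⊕1⊕1⊕0⊕0⊕1⊕0⊕1⊕1⊕1⊕1⊕0⊕0⊕0 = 1
s2 (pos 2,3,6,7,10,11,14,15,18,19,22,23,26,27,30,31): 0⊕0⊕0⊕1⊕1⊕0⊕0⊕1⊕0⊕1⊕1⊕1⊕0⊕0⊕0⊕0 = 0
s4 (pos 4,5,6,7,12,13,14,15,20,21,22,23,28,29,30,31): 1⊕0⊕0⊕1⊕1⊕0⊕0⊕1⊕1⊕1⊕1⊕1⊕1⊕0⊕0⊕0 = 1
s8 (pos 8,9,10,11,12,13,14,15,24,25,26,27,28,29,30,31): 0⊕1⊕1⊕0⊕1⊕0⊕0⊕1⊕1⊕1⊕0⊕0⊕1⊕0⊕0⊕0 = 1
s16 (pos 16,17,18,19,20,21,22,23,24,25,26,27,28,29,30,31): 1⊕0⊕0⊕1⊕1⊕1⊕1⊕1⊕1⊕1⊕0⊕0⊕1⊕0⊕0⊕0 = 1
Syndrome s16…s1 = 11101 → error at position 29.
Flip position 29: 0001001011010011001111111001000 → 0001001011010011001111111001100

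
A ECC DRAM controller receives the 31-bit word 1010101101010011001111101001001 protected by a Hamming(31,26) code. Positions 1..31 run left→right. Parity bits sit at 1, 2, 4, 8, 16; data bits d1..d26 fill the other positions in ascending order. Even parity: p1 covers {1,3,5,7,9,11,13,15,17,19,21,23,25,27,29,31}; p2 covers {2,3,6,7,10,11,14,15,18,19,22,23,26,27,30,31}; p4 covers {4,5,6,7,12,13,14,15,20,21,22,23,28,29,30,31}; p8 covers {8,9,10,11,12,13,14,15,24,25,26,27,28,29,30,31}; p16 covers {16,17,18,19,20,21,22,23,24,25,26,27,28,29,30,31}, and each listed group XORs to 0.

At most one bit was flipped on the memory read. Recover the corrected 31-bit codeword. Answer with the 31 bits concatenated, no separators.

1010101101010011001111111001001

s1 (pos 1,3,5,7,9,11,13,15,17,19,21,23,25,27,29,31): 1⊕1⊕1⊕1⊕0⊕0⊕0⊕1⊕0⊕1⊕1⊕1⊕1⊕0⊕0⊕1 = 0
s2 (pos 2,3,6,7,10,11,14,15,18,19,22,23,26,27,30,31): 0⊕1⊕0⊕1⊕1⊕0⊕0⊕1⊕0⊕1⊕1⊕1⊕0⊕0⊕0⊕1 = 0
s4 (pos 4,5,6,7,12,13,14,15,20,21,22,23,28,29,30,31): 0⊕1⊕0⊕1⊕1⊕0⊕0⊕1⊕1⊕1⊕1⊕1⊕1⊕0⊕0⊕1 = 0
s8 (pos 8,9,10,11,12,13,14,15,24,25,26,27,28,29,30,31): 1⊕0⊕1⊕0⊕1⊕0⊕0⊕1⊕0⊕1⊕0⊕0⊕1⊕0⊕0⊕1 = 1
s16 (pos 16,17,18,19,20,21,22,23,24,25,26,27,28,29,30,31): 1⊕0⊕0⊕1⊕1⊕1⊕1⊕1⊕0⊕1⊕0⊕0⊕1⊕0⊕0⊕1 = 1
Syndrome s16…s1 = 11000 → error at position 24.
Flip position 24: 1010101101010011001111101001001 → 1010101101010011001111111001001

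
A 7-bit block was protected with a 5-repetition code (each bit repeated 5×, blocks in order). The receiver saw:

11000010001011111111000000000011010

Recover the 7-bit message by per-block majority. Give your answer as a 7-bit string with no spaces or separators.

Block 1 (11000): 2 ones → 0
Block 2 (01000): 1 one → 0
Block 3 (10111): 4 ones → 1
Block 4 (11111): 5 ones → 1
Block 5 (00000): 0 ones → 0
Block 6 (00000): 0 ones → 0
Block 7 (11010): 3 ones → 1

0011001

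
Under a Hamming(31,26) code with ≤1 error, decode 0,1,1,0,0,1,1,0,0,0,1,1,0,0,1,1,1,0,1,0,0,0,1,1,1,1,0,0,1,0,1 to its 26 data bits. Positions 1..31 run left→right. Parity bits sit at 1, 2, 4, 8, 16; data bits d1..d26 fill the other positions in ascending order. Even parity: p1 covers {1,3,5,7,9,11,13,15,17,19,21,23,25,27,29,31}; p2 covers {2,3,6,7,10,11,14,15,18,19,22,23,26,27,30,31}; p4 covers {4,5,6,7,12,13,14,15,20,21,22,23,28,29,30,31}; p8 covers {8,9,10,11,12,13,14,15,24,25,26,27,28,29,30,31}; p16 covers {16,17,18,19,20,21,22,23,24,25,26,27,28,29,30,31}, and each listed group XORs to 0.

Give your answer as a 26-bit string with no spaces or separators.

s1 (pos 1,3,5,7,9,11,13,15,17,19,21,23,25,27,29,31): 0⊕1⊕0⊕1⊕0⊕1⊕0⊕1⊕1⊕1⊕0⊕1⊕1⊕0⊕1⊕1 = 0
s2 (pos 2,3,6,7,10,11,14,15,18,19,22,23,26,27,30,31): 1⊕1⊕1⊕1⊕0⊕1⊕0⊕1⊕0⊕1⊕0⊕1⊕1⊕0⊕0⊕1 = 0
s4 (pos 4,5,6,7,12,13,14,15,20,21,22,23,28,29,30,31): 0⊕0⊕1⊕1⊕1⊕0⊕0⊕1⊕0⊕0⊕0⊕1⊕0⊕1⊕0⊕1 = 1
s8 (pos 8,9,10,11,12,13,14,15,24,25,26,27,28,29,30,31): 0⊕0⊕0⊕1⊕1⊕0⊕0⊕1⊕1⊕1⊕1⊕0⊕0⊕1⊕0⊕1 = 0
s16 (pos 16,17,18,19,20,21,22,23,24,25,26,27,28,29,30,31): 1⊕1⊕0⊕1⊕0⊕0⊕0⊕1⊕1⊕1⊕1⊕0⊕0⊕1⊕0⊕1 = 1
Syndrome s16…s1 = 10100 → error at position 20.
Flip position 20: 0110011000110011101000111100101 → 0110011000110011101100111100101
Read data bits from positions 3,5,6,7,9,10,11,12,13,14,15,17,18,19,20,21,22,23,24,25,26,27,28,29,30,31: 10110011001101100111100101

10110011001101100111100101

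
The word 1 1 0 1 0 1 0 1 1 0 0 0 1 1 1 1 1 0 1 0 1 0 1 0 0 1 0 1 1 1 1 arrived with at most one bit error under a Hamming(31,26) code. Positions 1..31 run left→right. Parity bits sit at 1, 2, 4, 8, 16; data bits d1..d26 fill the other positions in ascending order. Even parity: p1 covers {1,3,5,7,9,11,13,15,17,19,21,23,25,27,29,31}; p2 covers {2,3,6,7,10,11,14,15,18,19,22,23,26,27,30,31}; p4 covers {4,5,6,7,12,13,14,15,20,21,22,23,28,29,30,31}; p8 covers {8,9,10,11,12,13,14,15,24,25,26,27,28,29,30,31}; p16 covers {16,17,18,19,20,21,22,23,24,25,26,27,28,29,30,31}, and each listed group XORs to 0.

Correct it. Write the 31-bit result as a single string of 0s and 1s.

1101000110001111101010100101111

s1 (pos 1,3,5,7,9,11,13,15,17,19,21,23,25,27,29,31): 1⊕0⊕0⊕0⊕1⊕0⊕1⊕1⊕1⊕1⊕1⊕1⊕0⊕0⊕1⊕1 = 0
s2 (pos 2,3,6,7,10,11,14,15,18,19,22,23,26,27,30,31): 1⊕0⊕1⊕0⊕0⊕0⊕1⊕1⊕0⊕1⊕0⊕1⊕1⊕0⊕1⊕1 = 1
s4 (pos 4,5,6,7,12,13,14,15,20,21,22,23,28,29,30,31): 1⊕0⊕1⊕0⊕0⊕1⊕1⊕1⊕0⊕1⊕0⊕1⊕1⊕1⊕1⊕1 = 1
s8 (pos 8,9,10,11,12,13,14,15,24,25,26,27,28,29,30,31): 1⊕1⊕0⊕0⊕0⊕1⊕1⊕1⊕0⊕0⊕1⊕0⊕1⊕1⊕1⊕1 = 0
s16 (pos 16,17,18,19,20,21,22,23,24,25,26,27,28,29,30,31): 1⊕1⊕0⊕1⊕0⊕1⊕0⊕1⊕0⊕0⊕1⊕0⊕1⊕1⊕1⊕1 = 0
Syndrome s16…s1 = 00110 → error at position 6.
Flip position 6: 1101010110001111101010100101111 → 1101000110001111101010100101111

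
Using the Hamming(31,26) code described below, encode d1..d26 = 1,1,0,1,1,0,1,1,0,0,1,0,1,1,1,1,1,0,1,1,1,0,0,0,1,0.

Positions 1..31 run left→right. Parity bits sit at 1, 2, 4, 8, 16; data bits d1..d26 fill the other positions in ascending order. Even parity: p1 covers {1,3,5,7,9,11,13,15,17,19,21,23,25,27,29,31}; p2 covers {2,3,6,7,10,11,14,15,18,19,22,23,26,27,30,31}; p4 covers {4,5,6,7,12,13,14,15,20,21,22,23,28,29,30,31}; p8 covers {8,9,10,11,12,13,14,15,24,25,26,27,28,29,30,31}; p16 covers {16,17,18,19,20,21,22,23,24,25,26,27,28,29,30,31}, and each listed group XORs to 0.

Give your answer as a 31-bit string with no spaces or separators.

Place data at non-parity positions: p1 p2 1 p4 1 0 1 p8 1 0 1 1 0 0 1 p16 0 1 1 1 1 1 0 1 1 1 0 0 0 1 0
p1 (pos 1,3,5,7,9,11,13,15,17,19,21,23,25,27,29,31): XOR of data positions = 1⊕1⊕1⊕1⊕1⊕0⊕1⊕0⊕1⊕1⊕0⊕1⊕0⊕0⊕0 = 1
p2 (pos 2,3,6,7,10,11,14,15,18,19,22,23,26,27,30,31): XOR of data positions = 1⊕0⊕1⊕0⊕1⊕0⊕1⊕1⊕1⊕1⊕0⊕1⊕0⊕1⊕0 = 1
p4 (pos 4,5,6,7,12,13,14,15,20,21,22,23,28,29,30,31): XOR of data positions = 1⊕0⊕1⊕1⊕0⊕0⊕1⊕1⊕1⊕1⊕0⊕0⊕0⊕1⊕0 = 0
p8 (pos 8,9,10,11,12,13,14,15,24,25,26,27,28,29,30,31): XOR of data positions = 1⊕0⊕1⊕1⊕0⊕0⊕1⊕1⊕1⊕1⊕0⊕0⊕0⊕1⊕0 = 0
p16 (pos 16,17,18,19,20,21,22,23,24,25,26,27,28,29,30,31): XOR of data positions = 0⊕1⊕1⊕1⊕1⊕1⊕0⊕1⊕1⊕1⊕0⊕0⊕0⊕1⊕0 = 1
Codeword: 1110101010110011011111011100010

1110101010110011011111011100010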